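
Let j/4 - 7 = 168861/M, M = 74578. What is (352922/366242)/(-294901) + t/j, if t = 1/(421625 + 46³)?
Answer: -17789688307505575/5532235596687622977762 ≈ -3.2156e-6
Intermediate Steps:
j = 197402/5327 (j = 28 + 4*(168861/74578) = 28 + 4*(168861*(1/74578)) = 28 + 4*(24123/10654) = 28 + 48246/5327 = 197402/5327 ≈ 37.057)
t = 1/518961 (t = 1/(421625 + 97336) = 1/518961 ≈ 1.9269e-6)
(352922/366242)/(-294901) + t/j = (352922/366242)/(-294901) + 1/(518961*(197402/5327)) = (352922*(1/366242))*(-1/294901) + (1/518961)*(5327/197402) = (176461/183121)*(-1/294901) + 5327/102443939322 = -176461/54002566021 + 5327/102443939322 = -17789688307505575/5532235596687622977762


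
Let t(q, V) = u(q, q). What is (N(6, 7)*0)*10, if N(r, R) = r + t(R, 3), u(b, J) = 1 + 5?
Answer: 0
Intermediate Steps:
u(b, J) = 6
t(q, V) = 6
N(r, R) = 6 + r (N(r, R) = r + 6 = 6 + r)
(N(6, 7)*0)*10 = ((6 + 6)*0)*10 = (12*0)*10 = 0*10 = 0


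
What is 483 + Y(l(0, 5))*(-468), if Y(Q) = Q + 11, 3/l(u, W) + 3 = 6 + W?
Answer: -9681/2 ≈ -4840.5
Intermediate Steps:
l(u, W) = 3/(3 + W) (l(u, W) = 3/(-3 + (6 + W)) = 3/(3 + W))
Y(Q) = 11 + Q
483 + Y(l(0, 5))*(-468) = 483 + (11 + 3/(3 + 5))*(-468) = 483 + (11 + 3/8)*(-468) = 483 + (91/8)*(-468) = 483 - 10647/2 = -9681/2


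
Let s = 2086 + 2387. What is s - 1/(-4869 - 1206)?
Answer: 27173476/6075 ≈ 4473.0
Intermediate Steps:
s = 4473
s - 1/(-4869 - 1206) = 4473 - 1/(-4869 - 1206) = 4473 - 1/(-6075) = 4473 - 1*(-1/6075) = 4473 + 1/6075 = 27173476/6075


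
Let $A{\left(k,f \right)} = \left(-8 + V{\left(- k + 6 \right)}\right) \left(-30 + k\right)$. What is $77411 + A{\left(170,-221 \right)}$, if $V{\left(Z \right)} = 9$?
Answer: $77551$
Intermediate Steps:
$A{\left(k,f \right)} = -30 + k$ ($A{\left(k,f \right)} = \left(-8 + 9\right) \left(-30 + k\right) = 1 \left(-30 + k\right) = -30 + k$)
$77411 + A{\left(170,-221 \right)} = 77411 + \left(-30 + 170\right) = 77411 + 140 = 77551$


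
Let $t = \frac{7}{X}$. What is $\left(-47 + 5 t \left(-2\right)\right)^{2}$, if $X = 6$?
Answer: $\frac{30976}{9} \approx 3441.8$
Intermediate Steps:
$t = \frac{7}{6} \approx 1.1667$
$\left(-47 + 5 t \left(-2\right)\right)^{2} = \left(-47 + 5 \cdot \frac{7}{6} \left(-2\right)\right)^{2} = \left(-47 + \frac{35}{6} \left(-2\right)\right)^{2} = \left(-47 - \frac{35}{3}\right)^{2} = \left(- \frac{176}{3}\right)^{2} = \frac{30976}{9}$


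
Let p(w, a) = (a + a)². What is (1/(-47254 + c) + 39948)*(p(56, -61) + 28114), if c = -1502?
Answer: 41873703065813/24378 ≈ 1.7177e+9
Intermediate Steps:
p(w, a) = 4*a² (p(w, a) = (2*a)² = 4*a²)
(1/(-47254 + c) + 39948)*(p(56, -61) + 28114) = (1/(-47254 - 1502) + 39948)*(4*(-61)² + 28114) = (1/(-48756) + 39948)*(4*3721 + 28114) = (-1/48756 + 39948)*(14884 + 28114) = (1947704687/48756)*42998 = 41873703065813/24378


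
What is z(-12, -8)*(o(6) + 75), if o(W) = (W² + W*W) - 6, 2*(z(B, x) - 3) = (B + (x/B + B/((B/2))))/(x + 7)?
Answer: 1081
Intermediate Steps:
z(B, x) = 3 + (2 + B + x/B)/(2*(7 + x)) (z(B, x) = 3 + ((B + (x/B + B/((B/2))))/(x + 7))/2 = 3 + ((B + (x/B + B/((B*(½)))))/(7 + x))/2 = 3 + ((B + (x/B + B/((B/2))))/(7 + x))/2 = 3 + ((B + (x/B + B*(2/B)))/(7 + x))/2 = 3 + ((B + (x/B + 2))/(7 + x))/2 = 3 + ((B + (2 + x/B))/(7 + x))/2 = 3 + ((2 + B + x/B)/(7 + x))/2 = 3 + (2 + B + x/B)/(2*(7 + x)))
o(W) = -6 + 2*W² (o(W) = (W² + W²) - 6 = 2*W² - 6 = -6 + 2*W²)
z(-12, -8)*(o(6) + 75) = ((½)*(-8 + (-12)² + 44*(-12) + 6*(-12)*(-8))/(-12*(7 - 8)))*((-6 + 2*6²) + 75) = ((½)*(-1/12)*(-8 + 144 - 528 + 576)/(-1))*((-6 + 2*36) + 75) = ((½)*(-1/12)*(-1)*184)*((-6 + 72) + 75) = 23*(66 + 75)/3 = (23/3)*141 = 1081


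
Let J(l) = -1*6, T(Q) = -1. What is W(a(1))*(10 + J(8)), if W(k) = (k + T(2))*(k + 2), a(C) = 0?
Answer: -8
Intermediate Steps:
W(k) = (-1 + k)*(2 + k) (W(k) = (k - 1)*(k + 2) = (-1 + k)*(2 + k))
J(l) = -6
W(a(1))*(10 + J(8)) = (-2 + 0 + 0²)*(10 - 6) = (-2 + 0 + 0)*4 = -2*4 = -8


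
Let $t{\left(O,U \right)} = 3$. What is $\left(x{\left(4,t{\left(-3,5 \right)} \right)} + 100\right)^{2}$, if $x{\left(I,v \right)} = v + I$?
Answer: $11449$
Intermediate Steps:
$x{\left(I,v \right)} = I + v$
$\left(x{\left(4,t{\left(-3,5 \right)} \right)} + 100\right)^{2} = \left(\left(4 + 3\right) + 100\right)^{2} = \left(7 + 100\right)^{2} = 107^{2} = 11449$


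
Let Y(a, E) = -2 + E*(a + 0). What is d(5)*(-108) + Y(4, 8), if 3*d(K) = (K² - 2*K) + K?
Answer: -690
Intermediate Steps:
d(K) = -K/3 + K²/3 (d(K) = ((K² - 2*K) + K)/3 = (K² - K)/3 = -K/3 + K²/3)
Y(a, E) = -2 + E*a
d(5)*(-108) + Y(4, 8) = ((⅓)*5*(-1 + 5))*(-108) + (-2 + 8*4) = ((⅓)*5*4)*(-108) + (-2 + 32) = (20/3)*(-108) + 30 = -720 + 30 = -690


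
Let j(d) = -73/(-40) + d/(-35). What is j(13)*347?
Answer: 141229/280 ≈ 504.39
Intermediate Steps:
j(d) = 73/40 - d/35 (j(d) = -73*(-1/40) + d*(-1/35) = 73/40 - d/35)
j(13)*347 = (73/40 - 1/35*13)*347 = (73/40 - 13/35)*347 = (407/280)*347 = 141229/280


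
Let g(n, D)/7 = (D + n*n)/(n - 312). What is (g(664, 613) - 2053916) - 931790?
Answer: -1047877949/352 ≈ -2.9769e+6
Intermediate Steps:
g(n, D) = 7*(D + n²)/(-312 + n) (g(n, D) = 7*((D + n*n)/(n - 312)) = 7*((D + n²)/(-312 + n)) = 7*(D + n²)/(-312 + n))
(g(664, 613) - 2053916) - 931790 = (7*(613 + 664²)/(-312 + 664) - 2053916) - 931790 = (7*(613 + 440896)/352 - 2053916) - 931790 = (7*(1/352)*441509 - 2053916) - 931790 = (3090563/352 - 2053916) - 931790 = -719887869/352 - 931790 = -1047877949/352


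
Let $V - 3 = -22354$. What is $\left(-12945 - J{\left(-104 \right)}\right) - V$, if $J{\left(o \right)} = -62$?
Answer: $9468$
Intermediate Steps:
$V = -22351$ ($V = 3 - 22354 = -22351$)
$\left(-12945 - J{\left(-104 \right)}\right) - V = \left(-12945 - -62\right) - -22351 = \left(-12945 + 62\right) + 22351 = -12883 + 22351 = 9468$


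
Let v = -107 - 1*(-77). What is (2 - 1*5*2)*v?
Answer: 240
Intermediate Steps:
v = -30 (v = -107 + 77 = -30)
(2 - 1*5*2)*v = (2 - 1*5*2)*(-30) = (2 - 5*2)*(-30) = (2 - 10)*(-30) = -8*(-30) = 240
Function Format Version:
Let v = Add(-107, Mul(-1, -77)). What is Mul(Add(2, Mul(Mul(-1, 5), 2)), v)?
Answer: 240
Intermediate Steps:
v = -30 (v = Add(-107, 77) = -30)
Mul(Add(2, Mul(Mul(-1, 5), 2)), v) = Mul(Add(2, Mul(Mul(-1, 5), 2)), -30) = Mul(Add(2, Mul(-5, 2)), -30) = Mul(Add(2, -10), -30) = Mul(-8, -30) = 240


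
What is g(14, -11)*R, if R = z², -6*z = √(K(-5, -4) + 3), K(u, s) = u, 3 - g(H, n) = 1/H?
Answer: -41/252 ≈ -0.16270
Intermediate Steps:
g(H, n) = 3 - 1/H
z = -I*√2/6 (z = -√(-5 + 3)/6 = -I*√2/6 ≈ -0.2357*I)
R = -1/18 (R = (-I*√2/6)² = -1/18 ≈ -0.055556)
g(14, -11)*R = (3 - 1/14)*(-1/18) = (41/14)*(-1/18) = -41/252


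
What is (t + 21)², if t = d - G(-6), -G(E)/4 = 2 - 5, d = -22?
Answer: 169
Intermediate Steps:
G(E) = 12 (G(E) = -4*(2 - 5) = -4*(-3) = 12)
t = -34 (t = -22 - 1*12 = -22 - 12 = -34)
(t + 21)² = (-34 + 21)² = (-13)² = 169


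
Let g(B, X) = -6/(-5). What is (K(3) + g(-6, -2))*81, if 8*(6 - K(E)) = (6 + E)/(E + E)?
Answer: 45441/80 ≈ 568.01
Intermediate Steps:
g(B, X) = 6/5 (g(B, X) = -6*(-1/5) = 6/5)
K(E) = 6 - (6 + E)/(16*E) (K(E) = 6 - (6 + E)/(8*(E + E)) = 6 - (6 + E)/(8*(2*E)) = 6 - (6 + E)*1/(2*E)/8 = 6 - (6 + E)/(16*E))
(K(3) + g(-6, -2))*81 = ((1/16)*(-6 + 95*3)/3 + 6/5)*81 = ((1/16)*(1/3)*(-6 + 285) + 6/5)*81 = ((1/16)*(1/3)*279 + 6/5)*81 = (93/16 + 6/5)*81 = (561/80)*81 = 45441/80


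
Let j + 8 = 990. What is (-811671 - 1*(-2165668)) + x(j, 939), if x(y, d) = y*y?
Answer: 2318321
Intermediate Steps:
j = 982 (j = -8 + 990 = 982)
x(y, d) = y²
(-811671 - 1*(-2165668)) + x(j, 939) = (-811671 - 1*(-2165668)) + 982² = (-811671 + 2165668) + 964324 = 1353997 + 964324 = 2318321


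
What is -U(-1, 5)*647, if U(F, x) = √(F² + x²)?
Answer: -647*√26 ≈ -3299.1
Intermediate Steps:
-U(-1, 5)*647 = -√((-1)² + 5²)*647 = -√(1 + 25)*647 = -√26*647 = -647*√26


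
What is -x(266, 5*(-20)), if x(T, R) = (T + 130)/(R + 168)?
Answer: -99/17 ≈ -5.8235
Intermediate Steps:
x(T, R) = (130 + T)/(168 + R)
-x(266, 5*(-20)) = -(130 + 266)/(168 + 5*(-20)) = -396/(168 - 100) = -396/68 = -1*99/17 = -99/17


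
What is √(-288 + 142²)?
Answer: 2*√4969 ≈ 140.98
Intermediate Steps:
√(-288 + 142²) = √(-288 + 20164) = √19876 = 2*√4969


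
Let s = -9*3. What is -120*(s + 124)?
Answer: -11640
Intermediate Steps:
s = -27
-120*(s + 124) = -120*(-27 + 124) = -120*97 = -11640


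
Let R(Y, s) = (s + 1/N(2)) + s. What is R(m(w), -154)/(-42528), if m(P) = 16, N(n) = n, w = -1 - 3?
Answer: 205/28352 ≈ 0.0072305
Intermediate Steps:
w = -4
R(Y, s) = ½ + 2*s (R(Y, s) = (s + 1/2) + s = (s + ½) + s = (½ + s) + s = ½ + 2*s)
R(m(w), -154)/(-42528) = (½ + 2*(-154))/(-42528) = (½ - 308)*(-1/42528) = -615/2*(-1/42528) = 205/28352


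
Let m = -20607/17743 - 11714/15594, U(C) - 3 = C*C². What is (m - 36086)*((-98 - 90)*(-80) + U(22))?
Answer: -5576600356855612/6014877 ≈ -9.2713e+8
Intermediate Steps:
U(C) = 3 + C³ (U(C) = 3 + C*C² = 3 + C³)
m = -264593530/138342171 (m = -20607*1/17743 - 11714*1/15594 = -20607/17743 - 5857/7797 = -264593530/138342171 ≈ -1.9126)
(m - 36086)*((-98 - 90)*(-80) + U(22)) = (-264593530/138342171 - 36086)*((-98 - 90)*(-80) + (3 + 22³)) = -4992480176236*(-188*(-80) + (3 + 10648))/138342171 = -4992480176236*(15040 + 10651)/138342171 = -4992480176236/138342171*25691 = -5576600356855612/6014877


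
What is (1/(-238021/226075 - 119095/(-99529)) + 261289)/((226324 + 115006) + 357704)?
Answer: 845138259689299/2260962571124544 ≈ 0.37380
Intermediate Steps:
(1/(-238021/226075 - 119095/(-99529)) + 261289)/((226324 + 115006) + 357704) = (1/(-238021*1/226075 - 119095*(-1/99529)) + 261289)/(341330 + 357704) = (1/(-238021/226075 + 119095/99529) + 261289)/699034 = (1/(3234410016/22501018675) + 261289)*(1/699034) = (22501018675/3234410016 + 261289)*(1/699034) = (845138259689299/3234410016)*(1/699034) = 845138259689299/2260962571124544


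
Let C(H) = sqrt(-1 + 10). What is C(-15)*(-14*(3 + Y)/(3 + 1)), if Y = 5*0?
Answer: -63/2 ≈ -31.500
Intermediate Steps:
Y = 0
C(H) = 3 (C(H) = sqrt(9) = 3)
C(-15)*(-14*(3 + Y)/(3 + 1)) = 3*(-14*(3 + 0)/(3 + 1)) = 3*(-42/4) = 3*(-14*3/4) = 3*(-21/2) = -63/2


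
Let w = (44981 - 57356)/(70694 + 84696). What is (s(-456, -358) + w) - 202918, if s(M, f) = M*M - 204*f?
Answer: 2425635425/31078 ≈ 78050.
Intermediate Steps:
s(M, f) = M² - 204*f
w = -2475/31078 (w = -12375/155390 = -12375*1/155390 = -2475/31078 ≈ -0.079638)
(s(-456, -358) + w) - 202918 = (((-456)² - 204*(-358)) - 2475/31078) - 202918 = ((207936 + 73032) - 2475/31078) - 202918 = (280968 - 2475/31078) - 202918 = 8731921029/31078 - 202918 = 2425635425/31078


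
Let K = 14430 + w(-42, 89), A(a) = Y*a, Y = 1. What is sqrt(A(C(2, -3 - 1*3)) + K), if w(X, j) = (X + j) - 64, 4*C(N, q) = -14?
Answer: sqrt(57638)/2 ≈ 120.04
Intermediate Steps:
C(N, q) = -7/2 (C(N, q) = (1/4)*(-14) = -7/2)
w(X, j) = -64 + X + j
A(a) = a (A(a) = 1*a = a)
K = 14413 (K = 14430 + (-64 - 42 + 89) = 14430 - 17 = 14413)
sqrt(A(C(2, -3 - 1*3)) + K) = sqrt(-7/2 + 14413) = sqrt(28819/2) = sqrt(57638)/2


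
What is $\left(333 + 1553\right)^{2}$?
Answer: $3556996$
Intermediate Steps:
$\left(333 + 1553\right)^{2} = 1886^{2} = 3556996$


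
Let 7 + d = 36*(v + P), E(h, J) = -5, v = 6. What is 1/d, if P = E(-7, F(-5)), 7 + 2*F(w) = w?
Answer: 1/29 ≈ 0.034483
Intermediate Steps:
F(w) = -7/2 + w/2
P = -5
d = 29 (d = -7 + 36*(6 - 5) = -7 + 36*1 = -7 + 36 = 29)
1/d = 1/29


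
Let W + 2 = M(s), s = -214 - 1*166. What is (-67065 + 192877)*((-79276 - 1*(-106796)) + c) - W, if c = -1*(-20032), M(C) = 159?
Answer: 5982612067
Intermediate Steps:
s = -380 (s = -214 - 166 = -380)
c = 20032
W = 157 (W = -2 + 159 = 157)
(-67065 + 192877)*((-79276 - 1*(-106796)) + c) - W = (-67065 + 192877)*((-79276 - 1*(-106796)) + 20032) - 1*157 = 125812*((-79276 + 106796) + 20032) - 157 = 125812*(27520 + 20032) - 157 = 125812*47552 - 157 = 5982612224 - 157 = 5982612067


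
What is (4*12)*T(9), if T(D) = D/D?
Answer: 48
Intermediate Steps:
T(D) = 1
(4*12)*T(9) = (4*12)*1 = 48*1 = 48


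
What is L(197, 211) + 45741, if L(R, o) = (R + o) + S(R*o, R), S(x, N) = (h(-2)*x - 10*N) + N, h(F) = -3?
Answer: -80325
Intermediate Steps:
S(x, N) = -9*N - 3*x (S(x, N) = (-3*x - 10*N) + N = (-10*N - 3*x) + N = -9*N - 3*x)
L(R, o) = o - 8*R - 3*R*o (L(R, o) = (R + o) + (-9*R - 3*R*o) = o - 8*R - 3*R*o)
L(197, 211) + 45741 = (211 - 8*197 - 3*197*211) + 45741 = (211 - 1576 - 124701) + 45741 = -126066 + 45741 = -80325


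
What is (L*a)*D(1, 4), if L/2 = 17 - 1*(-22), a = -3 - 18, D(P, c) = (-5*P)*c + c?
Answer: 26208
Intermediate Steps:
D(P, c) = c - 5*P*c (D(P, c) = -5*P*c + c = c - 5*P*c)
a = -21
L = 78 (L = 2*(17 - 1*(-22)) = 2*(17 + 22) = 2*39 = 78)
(L*a)*D(1, 4) = (78*(-21))*(4*(1 - 5*1)) = -6552*(1 - 5) = -6552*(-4) = -1638*(-16) = 26208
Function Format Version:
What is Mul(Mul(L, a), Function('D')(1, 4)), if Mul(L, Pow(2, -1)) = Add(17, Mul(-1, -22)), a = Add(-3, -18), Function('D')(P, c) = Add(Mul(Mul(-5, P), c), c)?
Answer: 26208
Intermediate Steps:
Function('D')(P, c) = Add(c, Mul(-5, P, c)) (Function('D')(P, c) = Add(Mul(-5, P, c), c) = Add(c, Mul(-5, P, c)))
a = -21
L = 78 (L = Mul(2, Add(17, Mul(-1, -22))) = Mul(2, Add(17, 22)) = Mul(2, 39) = 78)
Mul(Mul(L, a), Function('D')(1, 4)) = Mul(Mul(78, -21), Mul(4, Add(1, Mul(-5, 1)))) = Mul(-1638, Mul(4, Add(1, -5))) = Mul(-1638, Mul(4, -4)) = Mul(-1638, -16) = 26208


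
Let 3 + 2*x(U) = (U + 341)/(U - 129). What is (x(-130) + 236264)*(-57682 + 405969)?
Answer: 21312337006134/259 ≈ 8.2287e+10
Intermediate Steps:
x(U) = -3/2 + (341 + U)/(2*(-129 + U)) (x(U) = -3/2 + ((U + 341)/(U - 129))/2 = -3/2 + ((341 + U)/(-129 + U))/2 = -3/2 + (341 + U)/(2*(-129 + U)))
(x(-130) + 236264)*(-57682 + 405969) = ((364 - 1*(-130))/(-129 - 130) + 236264)*(-57682 + 405969) = ((364 + 130)/(-259) + 236264)*348287 = (-1/259*494 + 236264)*348287 = (-494/259 + 236264)*348287 = (61191882/259)*348287 = 21312337006134/259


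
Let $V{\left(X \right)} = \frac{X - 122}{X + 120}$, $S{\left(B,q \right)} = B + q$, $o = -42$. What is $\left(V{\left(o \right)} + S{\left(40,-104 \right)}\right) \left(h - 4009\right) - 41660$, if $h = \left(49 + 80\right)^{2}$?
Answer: $- \frac{34190036}{39} \approx -8.7667 \cdot 10^{5}$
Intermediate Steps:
$V{\left(X \right)} = \frac{-122 + X}{120 + X}$
$h = 16641$ ($h = 129^{2} = 16641$)
$\left(V{\left(o \right)} + S{\left(40,-104 \right)}\right) \left(h - 4009\right) - 41660 = \left(\frac{-122 - 42}{120 - 42} + \left(40 - 104\right)\right) \left(16641 - 4009\right) - 41660 = \left(\frac{1}{78} \left(-164\right) - 64\right) 12632 - 41660 = \left(- \frac{82}{39} - 64\right) 12632 - 41660 = \left(- \frac{2578}{39}\right) 12632 - 41660 = - \frac{32565296}{39} - 41660 = - \frac{34190036}{39}$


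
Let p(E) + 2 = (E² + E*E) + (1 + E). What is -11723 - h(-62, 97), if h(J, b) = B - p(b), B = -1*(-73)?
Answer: 7118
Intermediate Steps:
B = 73
p(E) = -1 + E + 2*E² (p(E) = -2 + ((E² + E*E) + (1 + E)) = -2 + ((E² + E²) + (1 + E)) = -2 + (2*E² + (1 + E)) = -2 + (1 + E + 2*E²) = -1 + E + 2*E²)
h(J, b) = 74 - b - 2*b² (h(J, b) = 73 - (-1 + b + 2*b²) = 73 + (1 - b - 2*b²) = 74 - b - 2*b²)
-11723 - h(-62, 97) = -11723 - (74 - 1*97 - 2*97²) = -11723 - (74 - 97 - 2*9409) = -11723 - (74 - 97 - 18818) = -11723 - 1*(-18841) = -11723 + 18841 = 7118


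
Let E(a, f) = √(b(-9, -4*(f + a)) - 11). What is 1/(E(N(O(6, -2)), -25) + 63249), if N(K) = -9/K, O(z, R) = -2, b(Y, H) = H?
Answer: 63249/4000435930 - √71/4000435930 ≈ 1.5808e-5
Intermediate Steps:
E(a, f) = √(-11 - 4*a - 4*f) (E(a, f) = √(-4*(f + a) - 11) = √(-4*(a + f) - 11) = √((-4*a - 4*f) - 11) = √(-11 - 4*a - 4*f))
1/(E(N(O(6, -2)), -25) + 63249) = 1/(√(-11 - (-36)/(-2) - 4*(-25)) + 63249) = 1/(√(-11 - (-36)*(-1)/2 + 100) + 63249) = 1/(√(-11 - 4*9/2 + 100) + 63249) = 1/(√(-11 - 18 + 100) + 63249) = 1/(√71 + 63249) = 1/(63249 + √71)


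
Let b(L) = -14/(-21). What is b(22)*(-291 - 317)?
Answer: -1216/3 ≈ -405.33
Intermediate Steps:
b(L) = ⅔ (b(L) = -14*(-1/21) = ⅔)
b(22)*(-291 - 317) = 2*(-291 - 317)/3 = (⅔)*(-608) = -1216/3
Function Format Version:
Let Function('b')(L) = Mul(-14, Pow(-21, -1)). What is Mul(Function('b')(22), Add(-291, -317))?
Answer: Rational(-1216, 3) ≈ -405.33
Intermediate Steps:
Function('b')(L) = Rational(2, 3) (Function('b')(L) = Mul(-14, Rational(-1, 21)) = Rational(2, 3))
Mul(Function('b')(22), Add(-291, -317)) = Mul(Rational(2, 3), Add(-291, -317)) = Mul(Rational(2, 3), -608) = Rational(-1216, 3)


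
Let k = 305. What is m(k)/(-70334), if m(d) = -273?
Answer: 273/70334 ≈ 0.0038815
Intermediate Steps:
m(k)/(-70334) = -273/(-70334) = -273*(-1/70334) = 273/70334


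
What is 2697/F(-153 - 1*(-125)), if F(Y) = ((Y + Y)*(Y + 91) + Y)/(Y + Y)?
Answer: 5394/127 ≈ 42.472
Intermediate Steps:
F(Y) = (Y + 2*Y*(91 + Y))/(2*Y) (F(Y) = ((2*Y)*(91 + Y) + Y)/((2*Y)) = (2*Y*(91 + Y) + Y)*(1/(2*Y)) = (Y + 2*Y*(91 + Y))*(1/(2*Y)) = (Y + 2*Y*(91 + Y))/(2*Y))
2697/F(-153 - 1*(-125)) = 2697/(183/2 + (-153 - 1*(-125))) = 2697/(183/2 + (-153 + 125)) = 2697/(183/2 - 28) = 2697/(127/2) = 2697*(2/127) = 5394/127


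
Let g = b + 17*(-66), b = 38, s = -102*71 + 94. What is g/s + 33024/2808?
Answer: 2490619/209079 ≈ 11.912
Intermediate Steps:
s = -7148 (s = -7242 + 94 = -7148)
g = -1084 (g = 38 + 17*(-66) = 38 - 1122 = -1084)
g/s + 33024/2808 = -1084/(-7148) + 33024/2808 = -1084*(-1/7148) + 33024*(1/2808) = 271/1787 + 1376/117 = 2490619/209079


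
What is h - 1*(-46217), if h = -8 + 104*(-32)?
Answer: 42881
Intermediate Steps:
h = -3336 (h = -8 - 3328 = -3336)
h - 1*(-46217) = -3336 - 1*(-46217) = -3336 + 46217 = 42881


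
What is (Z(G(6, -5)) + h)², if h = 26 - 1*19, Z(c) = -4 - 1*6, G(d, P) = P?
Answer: 9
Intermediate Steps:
Z(c) = -10 (Z(c) = -4 - 6 = -10)
h = 7 (h = 26 - 19 = 7)
(Z(G(6, -5)) + h)² = (-10 + 7)² = (-3)² = 9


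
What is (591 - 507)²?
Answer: 7056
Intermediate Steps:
(591 - 507)² = 84² = 7056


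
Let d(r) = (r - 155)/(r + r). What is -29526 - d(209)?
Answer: -6170961/209 ≈ -29526.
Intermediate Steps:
d(r) = (-155 + r)/(2*r) (d(r) = (-155 + r)/((2*r)) = (-155 + r)*(1/(2*r)) = (-155 + r)/(2*r))
-29526 - d(209) = -29526 - (-155 + 209)/(2*209) = -29526 - 54/(2*209) = -29526 - 1*27/209 = -29526 - 27/209 = -6170961/209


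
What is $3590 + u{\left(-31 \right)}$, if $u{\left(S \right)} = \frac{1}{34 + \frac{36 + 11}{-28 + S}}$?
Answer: $\frac{7032869}{1959} \approx 3590.0$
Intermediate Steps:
$u{\left(S \right)} = \frac{1}{34 + \frac{47}{-28 + S}}$
$3590 + u{\left(-31 \right)} = 3590 + \frac{-28 - 31}{-905 + 34 \left(-31\right)} = 3590 + \frac{1}{-905 - 1054} \left(-59\right) = 3590 + \frac{1}{-1959} \left(-59\right) = 3590 - - \frac{59}{1959} = 3590 + \frac{59}{1959} = \frac{7032869}{1959}$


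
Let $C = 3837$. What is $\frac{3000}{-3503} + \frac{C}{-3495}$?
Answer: $- \frac{7975337}{4080995} \approx -1.9543$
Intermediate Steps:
$\frac{3000}{-3503} + \frac{C}{-3495} = \frac{3000}{-3503} + \frac{3837}{-3495} = 3000 \left(- \frac{1}{3503}\right) + 3837 \left(- \frac{1}{3495}\right) = - \frac{3000}{3503} - \frac{1279}{1165} = - \frac{7975337}{4080995}$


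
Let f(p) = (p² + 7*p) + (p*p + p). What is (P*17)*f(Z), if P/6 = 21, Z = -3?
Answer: -12852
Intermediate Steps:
P = 126 (P = 6*21 = 126)
f(p) = 2*p² + 8*p (f(p) = (p² + 7*p) + (p² + p) = (p² + 7*p) + (p + p²) = 2*p² + 8*p)
(P*17)*f(Z) = (126*17)*(2*(-3)*(4 - 3)) = 2142*(2*(-3)*1) = 2142*(-6) = -12852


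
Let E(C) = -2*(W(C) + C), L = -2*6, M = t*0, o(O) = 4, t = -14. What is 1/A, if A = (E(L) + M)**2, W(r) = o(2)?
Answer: 1/256 ≈ 0.0039063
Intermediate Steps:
M = 0 (M = -14*0 = 0)
W(r) = 4
L = -12
E(C) = -8 - 2*C (E(C) = -2*(4 + C) = -8 - 2*C)
A = 256 (A = ((-8 - 2*(-12)) + 0)**2 = ((-8 + 24) + 0)**2 = (16 + 0)**2 = 16**2 = 256)
1/A = 1/256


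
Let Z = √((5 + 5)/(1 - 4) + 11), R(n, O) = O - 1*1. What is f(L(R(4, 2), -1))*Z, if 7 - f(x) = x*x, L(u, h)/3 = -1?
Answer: -2*√69/3 ≈ -5.5378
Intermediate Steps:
R(n, O) = -1 + O (R(n, O) = O - 1 = -1 + O)
L(u, h) = -3 (L(u, h) = 3*(-1) = -3)
f(x) = 7 - x² (f(x) = 7 - x*x = 7 - x²)
Z = √69/3 (Z = √(10/(-3) + 11) = √(10*(-⅓) + 11) = √(-10/3 + 11) = √(23/3) = √69/3 ≈ 2.7689)
f(L(R(4, 2), -1))*Z = (7 - 1*(-3)²)*(√69/3) = (7 - 1*9)*(√69/3) = (7 - 9)*(√69/3) = -2*√69/3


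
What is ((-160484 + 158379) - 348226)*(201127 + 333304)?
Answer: -187227746661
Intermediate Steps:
((-160484 + 158379) - 348226)*(201127 + 333304) = (-2105 - 348226)*534431 = -350331*534431 = -187227746661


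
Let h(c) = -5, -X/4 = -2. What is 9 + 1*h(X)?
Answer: 4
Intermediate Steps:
X = 8 (X = -4*(-2) = 8)
9 + 1*h(X) = 9 + 1*(-5) = 9 - 5 = 4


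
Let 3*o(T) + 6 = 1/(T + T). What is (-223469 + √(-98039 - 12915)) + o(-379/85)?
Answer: -508173139/2274 + I*√110954 ≈ -2.2347e+5 + 333.1*I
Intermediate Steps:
o(T) = -2 + 1/(6*T) (o(T) = -2 + 1/(3*(T + T)) = -2 + 1/(3*((2*T))) = -2 + (1/(2*T))/3 = -2 + 1/(6*T))
(-223469 + √(-98039 - 12915)) + o(-379/85) = (-223469 + √(-98039 - 12915)) + (-2 + 1/(6*((-379/85)))) = (-223469 + √(-110954)) + (-2 + 1/(6*((-379*1/85)))) = (-223469 + I*√110954) + (-2 + 1/(6*(-379/85))) = (-223469 + I*√110954) + (-2 + (⅙)*(-85/379)) = (-223469 + I*√110954) + (-2 - 85/2274) = (-223469 + I*√110954) - 4633/2274 = -508173139/2274 + I*√110954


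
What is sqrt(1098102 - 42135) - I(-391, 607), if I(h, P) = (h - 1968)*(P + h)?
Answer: 509544 + 11*sqrt(8727) ≈ 5.1057e+5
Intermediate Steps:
I(h, P) = (-1968 + h)*(P + h)
sqrt(1098102 - 42135) - I(-391, 607) = sqrt(1098102 - 42135) - ((-391)**2 - 1968*607 - 1968*(-391) + 607*(-391)) = sqrt(1055967) - (152881 - 1194576 + 769488 - 237337) = 11*sqrt(8727) - 1*(-509544) = 11*sqrt(8727) + 509544 = 509544 + 11*sqrt(8727)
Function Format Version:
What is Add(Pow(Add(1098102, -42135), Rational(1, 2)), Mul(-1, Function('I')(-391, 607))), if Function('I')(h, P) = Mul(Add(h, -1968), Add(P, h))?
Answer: Add(509544, Mul(11, Pow(8727, Rational(1, 2)))) ≈ 5.1057e+5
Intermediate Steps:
Function('I')(h, P) = Mul(Add(-1968, h), Add(P, h))
Add(Pow(Add(1098102, -42135), Rational(1, 2)), Mul(-1, Function('I')(-391, 607))) = Add(Pow(Add(1098102, -42135), Rational(1, 2)), Mul(-1, Add(Pow(-391, 2), Mul(-1968, 607), Mul(-1968, -391), Mul(607, -391)))) = Add(Pow(1055967, Rational(1, 2)), Mul(-1, Add(152881, -1194576, 769488, -237337))) = Add(Mul(11, Pow(8727, Rational(1, 2))), Mul(-1, -509544)) = Add(Mul(11, Pow(8727, Rational(1, 2))), 509544) = Add(509544, Mul(11, Pow(8727, Rational(1, 2))))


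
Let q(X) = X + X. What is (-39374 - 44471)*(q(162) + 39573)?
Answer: -3345163965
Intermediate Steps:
q(X) = 2*X
(-39374 - 44471)*(q(162) + 39573) = (-39374 - 44471)*(2*162 + 39573) = -83845*(324 + 39573) = -83845*39897 = -3345163965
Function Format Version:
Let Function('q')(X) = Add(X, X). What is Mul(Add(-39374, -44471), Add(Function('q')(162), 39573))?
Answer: -3345163965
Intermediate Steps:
Function('q')(X) = Mul(2, X)
Mul(Add(-39374, -44471), Add(Function('q')(162), 39573)) = Mul(Add(-39374, -44471), Add(Mul(2, 162), 39573)) = Mul(-83845, Add(324, 39573)) = Mul(-83845, 39897) = -3345163965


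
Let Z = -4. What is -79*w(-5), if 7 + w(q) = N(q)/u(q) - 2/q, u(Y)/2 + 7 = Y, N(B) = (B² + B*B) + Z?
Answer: 40369/60 ≈ 672.82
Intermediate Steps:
N(B) = -4 + 2*B² (N(B) = (B² + B*B) - 4 = (B² + B²) - 4 = 2*B² - 4 = -4 + 2*B²)
u(Y) = -14 + 2*Y
w(q) = -7 - 2/q + (-4 + 2*q²)/(-14 + 2*q) (w(q) = -7 + ((-4 + 2*q²)/(-14 + 2*q) - 2/q) = -7 + (-2/q + (-4 + 2*q²)/(-14 + 2*q)) = -7 - 2/q + (-4 + 2*q²)/(-14 + 2*q))
-79*w(-5) = -79*(14 + (-5)³ - 7*(-5)² + 45*(-5))/((-5)*(-7 - 5)) = -(-79)*(14 - 125 - 7*25 - 225)/(5*(-12)) = -(-79)*(-1)*(14 - 125 - 175 - 225)/(5*12) = -(-79)*(-1)*(-511)/(5*12) = -79*(-511/60) = 40369/60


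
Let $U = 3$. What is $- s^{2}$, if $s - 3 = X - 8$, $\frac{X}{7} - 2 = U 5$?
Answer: $-12996$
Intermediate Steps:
$X = 119$ ($X = 14 + 7 \cdot 3 \cdot 5 = 14 + 7 \cdot 15 = 14 + 105 = 119$)
$s = 114$ ($s = 3 + \left(119 - 8\right) = 3 + 111 = 114$)
$- s^{2} = - 114^{2} = \left(-1\right) 12996 = -12996$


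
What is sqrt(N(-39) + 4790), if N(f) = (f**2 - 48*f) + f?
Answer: 4*sqrt(509) ≈ 90.244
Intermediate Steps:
N(f) = f**2 - 47*f
sqrt(N(-39) + 4790) = sqrt(-39*(-47 - 39) + 4790) = sqrt(-39*(-86) + 4790) = sqrt(3354 + 4790) = sqrt(8144) = 4*sqrt(509)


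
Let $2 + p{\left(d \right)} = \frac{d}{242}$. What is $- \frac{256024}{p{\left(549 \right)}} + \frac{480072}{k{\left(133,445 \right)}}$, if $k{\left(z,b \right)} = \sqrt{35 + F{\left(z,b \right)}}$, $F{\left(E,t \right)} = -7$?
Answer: $- \frac{61957808}{65} + \frac{240036 \sqrt{7}}{7} \approx -8.6247 \cdot 10^{5}$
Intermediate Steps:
$p{\left(d \right)} = -2 + \frac{d}{242}$
$k{\left(z,b \right)} = 2 \sqrt{7}$ ($k{\left(z,b \right)} = \sqrt{35 - 7} = \sqrt{28} = 2 \sqrt{7}$)
$- \frac{256024}{p{\left(549 \right)}} + \frac{480072}{k{\left(133,445 \right)}} = - \frac{256024}{-2 + \frac{1}{242} \cdot 549} + \frac{480072}{2 \sqrt{7}} = - \frac{256024}{-2 + \frac{549}{242}} + 480072 \frac{\sqrt{7}}{14} = - \frac{256024}{\frac{65}{242}} + \frac{240036 \sqrt{7}}{7} = \left(-256024\right) \frac{242}{65} + \frac{240036 \sqrt{7}}{7} = - \frac{61957808}{65} + \frac{240036 \sqrt{7}}{7}$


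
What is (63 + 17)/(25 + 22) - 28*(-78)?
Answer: 102728/47 ≈ 2185.7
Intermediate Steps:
(63 + 17)/(25 + 22) - 28*(-78) = 80/47 + 2184 = 102728/47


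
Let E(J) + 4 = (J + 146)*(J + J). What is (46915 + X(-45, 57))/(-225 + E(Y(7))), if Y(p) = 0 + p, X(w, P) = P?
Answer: 46972/1913 ≈ 24.554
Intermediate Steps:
Y(p) = p
E(J) = -4 + 2*J*(146 + J) (E(J) = -4 + (J + 146)*(J + J) = -4 + (146 + J)*(2*J) = -4 + 2*J*(146 + J))
(46915 + X(-45, 57))/(-225 + E(Y(7))) = (46915 + 57)/(-225 + (-4 + 2*7**2 + 292*7)) = 46972/(-225 + (-4 + 2*49 + 2044)) = 46972/(-225 + (-4 + 98 + 2044)) = 46972/(-225 + 2138) = 46972/1913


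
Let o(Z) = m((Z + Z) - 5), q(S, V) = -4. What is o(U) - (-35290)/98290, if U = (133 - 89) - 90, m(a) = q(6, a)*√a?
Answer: 3529/9829 - 4*I*√97 ≈ 0.35904 - 39.395*I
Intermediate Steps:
m(a) = -4*√a
U = -46 (U = 44 - 90 = -46)
o(Z) = -4*√(-5 + 2*Z) (o(Z) = -4*√((Z + Z) - 5) = -4*√(2*Z - 5) = -4*√(-5 + 2*Z))
o(U) - (-35290)/98290 = -4*√(-5 + 2*(-46)) - (-35290)/98290 = -4*√(-5 - 92) - (-35290)/98290 = -4*I*√97 - 1*(-3529/9829) = -4*I*√97 + 3529/9829 = 3529/9829 - 4*I*√97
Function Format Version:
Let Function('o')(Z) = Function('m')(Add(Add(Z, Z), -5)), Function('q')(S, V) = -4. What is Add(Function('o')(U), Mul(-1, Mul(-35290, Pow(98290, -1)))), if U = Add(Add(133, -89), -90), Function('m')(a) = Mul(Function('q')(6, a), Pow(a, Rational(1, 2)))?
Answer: Add(Rational(3529, 9829), Mul(-4, I, Pow(97, Rational(1, 2)))) ≈ Add(0.35904, Mul(-39.395, I))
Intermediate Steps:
Function('m')(a) = Mul(-4, Pow(a, Rational(1, 2)))
U = -46 (U = Add(44, -90) = -46)
Function('o')(Z) = Mul(-4, Pow(Add(-5, Mul(2, Z)), Rational(1, 2))) (Function('o')(Z) = Mul(-4, Pow(Add(Add(Z, Z), -5), Rational(1, 2))) = Mul(-4, Pow(Add(Mul(2, Z), -5), Rational(1, 2))) = Mul(-4, Pow(Add(-5, Mul(2, Z)), Rational(1, 2))))
Add(Function('o')(U), Mul(-1, Mul(-35290, Pow(98290, -1)))) = Add(Mul(-4, Pow(Add(-5, Mul(2, -46)), Rational(1, 2))), Mul(-1, Mul(-35290, Pow(98290, -1)))) = Add(Mul(-4, Pow(Add(-5, -92), Rational(1, 2))), Mul(-1, Mul(-35290, Rational(1, 98290)))) = Add(Mul(-4, Pow(-97, Rational(1, 2))), Mul(-1, Rational(-3529, 9829))) = Add(Mul(-4, Mul(I, Pow(97, Rational(1, 2)))), Rational(3529, 9829)) = Add(Mul(-4, I, Pow(97, Rational(1, 2))), Rational(3529, 9829)) = Add(Rational(3529, 9829), Mul(-4, I, Pow(97, Rational(1, 2))))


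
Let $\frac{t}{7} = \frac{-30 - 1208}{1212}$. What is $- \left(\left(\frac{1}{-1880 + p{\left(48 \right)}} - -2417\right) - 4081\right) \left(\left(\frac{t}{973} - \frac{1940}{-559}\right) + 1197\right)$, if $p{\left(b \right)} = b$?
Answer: $\frac{172316551112257729}{86263028592} \approx 1.9976 \cdot 10^{6}$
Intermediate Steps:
$t = - \frac{4333}{606}$ ($t = 7 \frac{-30 - 1208}{1212} = 7 \left(-30 - 1208\right) \frac{1}{1212} = 7 \left(\left(-1238\right) \frac{1}{1212}\right) = 7 \left(- \frac{619}{606}\right) = - \frac{4333}{606} \approx -7.1502$)
$- \left(\left(\frac{1}{-1880 + p{\left(48 \right)}} - -2417\right) - 4081\right) \left(\left(\frac{t}{973} - \frac{1940}{-559}\right) + 1197\right) = - \left(\left(\frac{1}{-1880 + 48} - -2417\right) - 4081\right) \left(\left(- \frac{4333}{606 \cdot 973} - \frac{1940}{-559}\right) + 1197\right) = - \left(\left(\frac{1}{-1832} + 2417\right) - 4081\right) \left(\left(\left(- \frac{4333}{606}\right) \frac{1}{973} - - \frac{1940}{559}\right) + 1197\right) = - \left(\left(- \frac{1}{1832} + 2417\right) - 4081\right) \left(\left(- \frac{619}{84234} + \frac{1940}{559}\right) + 1197\right) = - \left(\frac{4427943}{1832} - 4081\right) \left(\frac{163067939}{47086806} + 1197\right) = - \frac{\left(-3048449\right) 56525974721}{1832 \cdot 47086806} = \left(-1\right) \left(- \frac{172316551112257729}{86263028592}\right) = \frac{172316551112257729}{86263028592}$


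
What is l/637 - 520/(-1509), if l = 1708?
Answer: 415516/137319 ≈ 3.0259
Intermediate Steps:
l/637 - 520/(-1509) = 1708/637 - 520/(-1509) = 1708*(1/637) - 520*(-1/1509) = 244/91 + 520/1509 = 415516/137319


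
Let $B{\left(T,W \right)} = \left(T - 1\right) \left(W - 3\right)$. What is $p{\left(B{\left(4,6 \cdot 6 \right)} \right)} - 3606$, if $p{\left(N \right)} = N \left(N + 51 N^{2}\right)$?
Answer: $49491444$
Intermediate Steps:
$B{\left(T,W \right)} = \left(-1 + T\right) \left(-3 + W\right)$
$p{\left(B{\left(4,6 \cdot 6 \right)} \right)} - 3606 = \left(3 - 6 \cdot 6 - 12 + 4 \cdot 6 \cdot 6\right)^{2} \left(1 + 51 \left(3 - 6 \cdot 6 - 12 + 4 \cdot 6 \cdot 6\right)\right) - 3606 = \left(3 - 36 - 12 + 4 \cdot 36\right)^{2} \left(1 + 51 \left(3 - 36 - 12 + 4 \cdot 36\right)\right) - 3606 = \left(3 - 36 - 12 + 144\right)^{2} \left(1 + 51 \left(3 - 36 - 12 + 144\right)\right) - 3606 = 99^{2} \left(1 + 51 \cdot 99\right) - 3606 = 9801 \left(1 + 5049\right) - 3606 = 9801 \cdot 5050 - 3606 = 49495050 - 3606 = 49491444$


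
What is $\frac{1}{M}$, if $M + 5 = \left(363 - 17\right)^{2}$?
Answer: $\frac{1}{119711} \approx 8.3535 \cdot 10^{-6}$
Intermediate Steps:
$M = 119711$ ($M = -5 + \left(363 - 17\right)^{2} = -5 + 346^{2} = -5 + 119716 = 119711$)
$\frac{1}{M} = \frac{1}{119711}$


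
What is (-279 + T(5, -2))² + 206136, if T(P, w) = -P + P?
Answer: 283977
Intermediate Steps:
T(P, w) = 0
(-279 + T(5, -2))² + 206136 = (-279 + 0)² + 206136 = (-279)² + 206136 = 77841 + 206136 = 283977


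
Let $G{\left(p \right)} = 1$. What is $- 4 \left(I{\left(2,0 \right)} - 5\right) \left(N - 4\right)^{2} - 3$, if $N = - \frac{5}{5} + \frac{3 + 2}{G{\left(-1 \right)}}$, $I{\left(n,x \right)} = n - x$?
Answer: $-3$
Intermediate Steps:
$N = 4$ ($N = - \frac{5}{5} + \frac{3 + 2}{1} = \left(-5\right) \frac{1}{5} + 5 \cdot 1 = -1 + 5 = 4$)
$- 4 \left(I{\left(2,0 \right)} - 5\right) \left(N - 4\right)^{2} - 3 = - 4 \left(\left(2 - 0\right) - 5\right) \left(4 - 4\right)^{2} - 3 = - 4 \left(\left(2 + 0\right) - 5\right) 0^{2} - 3 = - 4 \left(2 - 5\right) 0 - 3 = \left(-4\right) \left(-3\right) 0 - 3 = 12 \cdot 0 - 3 = 0 - 3 = -3$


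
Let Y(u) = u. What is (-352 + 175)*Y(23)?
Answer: -4071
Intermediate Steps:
(-352 + 175)*Y(23) = (-352 + 175)*23 = -177*23 = -4071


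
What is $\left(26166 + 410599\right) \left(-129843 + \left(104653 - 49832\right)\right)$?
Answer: $-32766983830$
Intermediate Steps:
$\left(26166 + 410599\right) \left(-129843 + \left(104653 - 49832\right)\right) = 436765 \left(-129843 + \left(104653 - 49832\right)\right) = 436765 \left(-129843 + 54821\right) = 436765 \left(-75022\right) = -32766983830$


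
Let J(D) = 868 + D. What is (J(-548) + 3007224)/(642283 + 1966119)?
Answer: 1503772/1304201 ≈ 1.1530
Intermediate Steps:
(J(-548) + 3007224)/(642283 + 1966119) = ((868 - 548) + 3007224)/(642283 + 1966119) = (320 + 3007224)/2608402 = 3007544*(1/2608402) = 1503772/1304201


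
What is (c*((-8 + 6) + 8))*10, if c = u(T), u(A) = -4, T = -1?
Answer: -240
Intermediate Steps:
c = -4
(c*((-8 + 6) + 8))*10 = -4*((-8 + 6) + 8)*10 = -4*(-2 + 8)*10 = -4*6*10 = -24*10 = -240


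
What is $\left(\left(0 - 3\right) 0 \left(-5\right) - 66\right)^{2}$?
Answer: $4356$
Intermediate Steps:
$\left(\left(0 - 3\right) 0 \left(-5\right) - 66\right)^{2} = \left(\left(-3\right) 0 - 66\right)^{2} = \left(0 - 66\right)^{2} = \left(-66\right)^{2} = 4356$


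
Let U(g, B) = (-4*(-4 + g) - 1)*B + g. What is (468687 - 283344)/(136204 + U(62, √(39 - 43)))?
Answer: 12627974619/9284319956 + 43184919*I/9284319956 ≈ 1.3601 + 0.0046514*I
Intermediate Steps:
U(g, B) = g + B*(15 - 4*g) (U(g, B) = ((16 - 4*g) - 1)*B + g = (15 - 4*g)*B + g = B*(15 - 4*g) + g = g + B*(15 - 4*g))
(468687 - 283344)/(136204 + U(62, √(39 - 43))) = (468687 - 283344)/(136204 + (62 + 15*√(39 - 43) - 4*√(39 - 43)*62)) = 185343/(136204 + (62 + 15*√(-4) - 4*√(-4)*62)) = 185343/(136204 + (62 + 15*(2*I) - 4*2*I*62)) = 185343/(136204 + (62 + 30*I - 496*I)) = 185343/(136204 + (62 - 466*I)) = 185343/(136266 - 466*I) = 185343*((136266 + 466*I)/18568639912) = 185343*(136266 + 466*I)/18568639912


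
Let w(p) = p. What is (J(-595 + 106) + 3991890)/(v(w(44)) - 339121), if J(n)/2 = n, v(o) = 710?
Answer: -3990912/338411 ≈ -11.793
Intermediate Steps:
J(n) = 2*n
(J(-595 + 106) + 3991890)/(v(w(44)) - 339121) = (2*(-595 + 106) + 3991890)/(710 - 339121) = (2*(-489) + 3991890)/(-338411) = (-978 + 3991890)*(-1/338411) = 3990912*(-1/338411) = -3990912/338411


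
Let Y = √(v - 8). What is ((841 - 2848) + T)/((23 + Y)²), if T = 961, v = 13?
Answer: -1046/(23 + √5)² ≈ -1.6424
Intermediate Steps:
Y = √5 (Y = √(13 - 8) = √5 ≈ 2.2361)
((841 - 2848) + T)/((23 + Y)²) = ((841 - 2848) + 961)/((23 + √5)²) = (-2007 + 961)/(23 + √5)² = -1046/(23 + √5)²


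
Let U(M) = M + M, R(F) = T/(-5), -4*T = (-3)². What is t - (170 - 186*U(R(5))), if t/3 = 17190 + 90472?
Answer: 1614917/5 ≈ 3.2298e+5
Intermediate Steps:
T = -9/4 (T = -¼*(-3)² = -¼*9 = -9/4 ≈ -2.2500)
R(F) = 9/20 (R(F) = -9/4/(-5) = -9/4*(-⅕) = 9/20)
U(M) = 2*M
t = 322986 (t = 3*(17190 + 90472) = 3*107662 = 322986)
t - (170 - 186*U(R(5))) = 322986 - (170 - 372*9/20) = 322986 - (170 - 186*9/10) = 322986 - (170 - 837/5) = 322986 - 1*13/5 = 322986 - 13/5 = 1614917/5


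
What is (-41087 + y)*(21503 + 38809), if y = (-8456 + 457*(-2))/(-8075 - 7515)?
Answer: -3863206513152/1559 ≈ -2.4780e+9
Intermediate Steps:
y = 937/1559 (y = (-8456 - 914)/(-15590) = -9370*(-1/15590) = 937/1559 ≈ 0.60103)
(-41087 + y)*(21503 + 38809) = (-41087 + 937/1559)*(21503 + 38809) = -64053696/1559*60312 = -3863206513152/1559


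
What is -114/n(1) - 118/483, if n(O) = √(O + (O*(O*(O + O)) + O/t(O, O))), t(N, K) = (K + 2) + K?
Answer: -118/483 - 228*√13/13 ≈ -63.480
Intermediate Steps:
t(N, K) = 2 + 2*K (t(N, K) = (2 + K) + K = 2 + 2*K)
n(O) = √(O + 2*O³ + O/(2 + 2*O)) (n(O) = √(O + (O*(O*(O + O)) + O/(2 + 2*O))) = √(O + (O*(O*(2*O)) + O/(2 + 2*O))) = √(O + (O*(2*O²) + O/(2 + 2*O))) = √(O + (2*O³ + O/(2 + 2*O))) = √(O + 2*O³ + O/(2 + 2*O)))
-114/n(1) - 118/483 = -114*√2/√(2 + 1/(1 + 1) + 4*1²) - 118/483 = -114*√2/√(2 + 1/2 + 4*1) - 118*1/483 = -114*√2/√(2 + ½ + 4) - 118/483 = -114*2*√13/13 - 118/483 = -228*√13/13 - 118/483 = -118/483 - 228*√13/13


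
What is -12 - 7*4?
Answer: -40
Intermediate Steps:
-12 - 7*4 = -12 - 28 = -40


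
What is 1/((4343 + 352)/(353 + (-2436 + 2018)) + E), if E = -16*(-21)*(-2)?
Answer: -13/9675 ≈ -0.0013437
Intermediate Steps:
E = -672 (E = 336*(-2) = -672)
1/((4343 + 352)/(353 + (-2436 + 2018)) + E) = 1/((4343 + 352)/(353 + (-2436 + 2018)) - 672) = 1/(4695/(353 - 418) - 672) = 1/(4695/(-65) - 672) = 1/(4695*(-1/65) - 672) = 1/(-939/13 - 672) = 1/(-9675/13) = -13/9675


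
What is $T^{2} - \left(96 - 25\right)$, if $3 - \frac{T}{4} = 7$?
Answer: $185$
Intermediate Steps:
$T = -16$ ($T = 12 - 28 = -16$)
$T^{2} - \left(96 - 25\right) = \left(-16\right)^{2} - \left(96 - 25\right) = 256 - 71 = 185$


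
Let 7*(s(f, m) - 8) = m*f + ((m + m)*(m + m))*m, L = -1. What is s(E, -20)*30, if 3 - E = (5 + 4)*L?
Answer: -965520/7 ≈ -1.3793e+5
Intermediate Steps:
E = 12 (E = 3 - (5 + 4)*(-1) = 3 - 9*(-1) = 3 - 1*(-9) = 3 + 9 = 12)
s(f, m) = 8 + 4*m**3/7 + f*m/7 (s(f, m) = 8 + (m*f + ((m + m)*(m + m))*m)/7 = 8 + (f*m + ((2*m)*(2*m))*m)/7 = 8 + (f*m + (4*m**2)*m)/7 = 8 + (f*m + 4*m**3)/7 = 8 + (4*m**3 + f*m)/7 = 8 + (4*m**3/7 + f*m/7) = 8 + 4*m**3/7 + f*m/7)
s(E, -20)*30 = (8 + (4/7)*(-20)**3 + (1/7)*12*(-20))*30 = (8 + (4/7)*(-8000) - 240/7)*30 = (8 - 32000/7 - 240/7)*30 = -32184/7*30 = -965520/7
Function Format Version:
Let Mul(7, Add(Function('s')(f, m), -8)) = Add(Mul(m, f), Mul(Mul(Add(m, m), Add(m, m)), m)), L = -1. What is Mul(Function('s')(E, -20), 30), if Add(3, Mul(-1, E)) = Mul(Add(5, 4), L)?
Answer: Rational(-965520, 7) ≈ -1.3793e+5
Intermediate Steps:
E = 12 (E = Add(3, Mul(-1, Mul(Add(5, 4), -1))) = Add(3, Mul(-1, Mul(9, -1))) = Add(3, Mul(-1, -9)) = Add(3, 9) = 12)
Function('s')(f, m) = Add(8, Mul(Rational(4, 7), Pow(m, 3)), Mul(Rational(1, 7), f, m)) (Function('s')(f, m) = Add(8, Mul(Rational(1, 7), Add(Mul(m, f), Mul(Mul(Add(m, m), Add(m, m)), m)))) = Add(8, Mul(Rational(1, 7), Add(Mul(f, m), Mul(Mul(Mul(2, m), Mul(2, m)), m)))) = Add(8, Mul(Rational(1, 7), Add(Mul(f, m), Mul(Mul(4, Pow(m, 2)), m)))) = Add(8, Mul(Rational(1, 7), Add(Mul(f, m), Mul(4, Pow(m, 3))))) = Add(8, Mul(Rational(1, 7), Add(Mul(4, Pow(m, 3)), Mul(f, m)))) = Add(8, Add(Mul(Rational(4, 7), Pow(m, 3)), Mul(Rational(1, 7), f, m))) = Add(8, Mul(Rational(4, 7), Pow(m, 3)), Mul(Rational(1, 7), f, m)))
Mul(Function('s')(E, -20), 30) = Mul(Add(8, Mul(Rational(4, 7), Pow(-20, 3)), Mul(Rational(1, 7), 12, -20)), 30) = Mul(Add(8, Mul(Rational(4, 7), -8000), Rational(-240, 7)), 30) = Mul(Add(8, Rational(-32000, 7), Rational(-240, 7)), 30) = Mul(Rational(-32184, 7), 30) = Rational(-965520, 7)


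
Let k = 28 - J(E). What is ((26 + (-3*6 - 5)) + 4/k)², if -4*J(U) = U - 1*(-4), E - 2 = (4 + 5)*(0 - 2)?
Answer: 6241/625 ≈ 9.9856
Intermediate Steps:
E = -16 (E = 2 + (4 + 5)*(0 - 2) = 2 + 9*(-2) = 2 - 18 = -16)
J(U) = -1 - U/4 (J(U) = -(U - 1*(-4))/4 = -(U + 4)/4 = -(4 + U)/4 = -1 - U/4)
k = 25 (k = 28 - (-1 - ¼*(-16)) = 28 - (-1 + 4) = 28 - 1*3 = 28 - 3 = 25)
((26 + (-3*6 - 5)) + 4/k)² = ((26 + (-3*6 - 5)) + 4/25)² = ((26 + (-18 - 5)) + 4*(1/25))² = ((26 - 23) + 4/25)² = (3 + 4/25)² = (79/25)² = 6241/625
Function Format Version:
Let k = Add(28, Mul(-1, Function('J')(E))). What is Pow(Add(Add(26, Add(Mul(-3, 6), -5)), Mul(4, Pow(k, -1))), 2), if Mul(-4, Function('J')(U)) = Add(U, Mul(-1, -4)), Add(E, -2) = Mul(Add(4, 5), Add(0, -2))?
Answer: Rational(6241, 625) ≈ 9.9856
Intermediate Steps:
E = -16 (E = Add(2, Mul(Add(4, 5), Add(0, -2))) = Add(2, Mul(9, -2)) = Add(2, -18) = -16)
Function('J')(U) = Add(-1, Mul(Rational(-1, 4), U)) (Function('J')(U) = Mul(Rational(-1, 4), Add(U, Mul(-1, -4))) = Mul(Rational(-1, 4), Add(U, 4)) = Mul(Rational(-1, 4), Add(4, U)) = Add(-1, Mul(Rational(-1, 4), U)))
k = 25 (k = Add(28, Mul(-1, Add(-1, Mul(Rational(-1, 4), -16)))) = Add(28, Mul(-1, Add(-1, 4))) = Add(28, Mul(-1, 3)) = Add(28, -3) = 25)
Pow(Add(Add(26, Add(Mul(-3, 6), -5)), Mul(4, Pow(k, -1))), 2) = Pow(Add(Add(26, Add(Mul(-3, 6), -5)), Mul(4, Pow(25, -1))), 2) = Pow(Add(Add(26, Add(-18, -5)), Mul(4, Rational(1, 25))), 2) = Pow(Add(Add(26, -23), Rational(4, 25)), 2) = Pow(Add(3, Rational(4, 25)), 2) = Pow(Rational(79, 25), 2) = Rational(6241, 625)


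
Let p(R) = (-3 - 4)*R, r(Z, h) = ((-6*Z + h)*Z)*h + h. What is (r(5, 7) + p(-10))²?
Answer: 529984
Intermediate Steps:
r(Z, h) = h + Z*h*(h - 6*Z) (r(Z, h) = ((h - 6*Z)*Z)*h + h = (Z*(h - 6*Z))*h + h = Z*h*(h - 6*Z) + h = h + Z*h*(h - 6*Z))
p(R) = -7*R
(r(5, 7) + p(-10))² = (7*(1 - 6*5² + 5*7) - 7*(-10))² = (7*(1 - 6*25 + 35) + 70)² = (7*(1 - 150 + 35) + 70)² = (7*(-114) + 70)² = (-798 + 70)² = (-728)² = 529984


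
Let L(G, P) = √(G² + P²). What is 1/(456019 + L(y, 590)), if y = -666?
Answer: 456019/207952536705 - 2*√197914/207952536705 ≈ 2.1886e-6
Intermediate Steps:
1/(456019 + L(y, 590)) = 1/(456019 + √((-666)² + 590²)) = 1/(456019 + √(443556 + 348100)) = 1/(456019 + √791656) = 1/(456019 + 2*√197914)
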